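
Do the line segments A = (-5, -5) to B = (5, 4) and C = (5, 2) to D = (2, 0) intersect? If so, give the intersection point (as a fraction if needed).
No (intersection of containing lines falls outside at least one segment)

Parametrize and solve: t = 1/7, s = 20/7. At least one of these is outside [0, 1], so the segments do not intersect.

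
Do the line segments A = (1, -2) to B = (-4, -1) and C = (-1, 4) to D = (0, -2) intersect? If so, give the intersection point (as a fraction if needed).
Yes; intersection at (-1/29, -52/29) (t = 6/29 on AB, s = 28/29 on CD)

Parametrize AB as A + t(B − A) = (1 + -5 t, -2 + 1 t) and CD as C + s(D − C) = (-1 + 1 s, 4 + -6 s). Solve the linear system for (t, s). Determinant = -29 ≠ 0, so a unique intersection of the containing lines exists. Solution: t = 6/29, s = 28/29 — both in [0, 1], so the segments cross. Intersection point: (-1/29, -52/29).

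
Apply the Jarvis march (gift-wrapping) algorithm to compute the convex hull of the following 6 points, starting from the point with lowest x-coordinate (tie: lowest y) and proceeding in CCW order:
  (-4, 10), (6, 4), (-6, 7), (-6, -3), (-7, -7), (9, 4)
Hull (CCW) = [(-7, -7), (9, 4), (-4, 10), (-6, 7)]

Jarvis march: at each step, from the current hull vertex p, select the next vertex q as the point such that every other point lies strictly to the left of (or on) the directed line p → q. (Equivalently: for every other point r, the cross product (q − p) × (r − p) ≥ 0.)
Starting point (lowest x, tie lowest y): (-7, -7). Wrap until returning to start. Resulting hull: (-7, -7), (9, 4), (-4, 10), (-6, 7).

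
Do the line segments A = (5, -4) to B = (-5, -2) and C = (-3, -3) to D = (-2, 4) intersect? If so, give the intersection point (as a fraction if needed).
Yes; intersection at (-35/12, -29/12) (t = 19/24 on AB, s = 1/12 on CD)

Parametrize AB as A + t(B − A) = (5 + -10 t, -4 + 2 t) and CD as C + s(D − C) = (-3 + 1 s, -3 + 7 s). Solve the linear system for (t, s). Determinant = 72 ≠ 0, so a unique intersection of the containing lines exists. Solution: t = 19/24, s = 1/12 — both in [0, 1], so the segments cross. Intersection point: (-35/12, -29/12).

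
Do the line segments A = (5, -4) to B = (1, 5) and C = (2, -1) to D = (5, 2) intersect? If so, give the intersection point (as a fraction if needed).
Yes; intersection at (41/13, 2/13) (t = 6/13 on AB, s = 5/13 on CD)

Parametrize AB as A + t(B − A) = (5 + -4 t, -4 + 9 t) and CD as C + s(D − C) = (2 + 3 s, -1 + 3 s). Solve the linear system for (t, s). Determinant = 39 ≠ 0, so a unique intersection of the containing lines exists. Solution: t = 6/13, s = 5/13 — both in [0, 1], so the segments cross. Intersection point: (41/13, 2/13).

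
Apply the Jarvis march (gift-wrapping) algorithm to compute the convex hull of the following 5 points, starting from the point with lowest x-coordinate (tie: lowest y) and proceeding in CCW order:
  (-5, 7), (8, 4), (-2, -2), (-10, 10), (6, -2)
Hull (CCW) = [(-10, 10), (-2, -2), (6, -2), (8, 4)]

Jarvis march: at each step, from the current hull vertex p, select the next vertex q as the point such that every other point lies strictly to the left of (or on) the directed line p → q. (Equivalently: for every other point r, the cross product (q − p) × (r − p) ≥ 0.)
Starting point (lowest x, tie lowest y): (-10, 10). Wrap until returning to start. Resulting hull: (-10, 10), (-2, -2), (6, -2), (8, 4).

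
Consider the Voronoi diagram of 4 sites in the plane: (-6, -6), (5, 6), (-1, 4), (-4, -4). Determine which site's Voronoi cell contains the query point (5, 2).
Nearest site = (5, 6)

The Voronoi cell of site s contains exactly those query points closer to s than to any other site. Compute squared distances from q = (5, 2) to each site:
  (5 − 5)² + (6 − 2)² = 16
  (-1 − 5)² + (4 − 2)² = 40
  (-4 − 5)² + (-4 − 2)² = 117
  (-6 − 5)² + (-6 − 2)² = 185
Minimum is attained by (5, 6), so q lies in its Voronoi cell.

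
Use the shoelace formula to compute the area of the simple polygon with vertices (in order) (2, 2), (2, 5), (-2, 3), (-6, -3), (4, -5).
Area = 53

Shoelace formula: Area = (1/2) |Σ_i (x_i · y_{i+1} − x_{i+1} · y_i)| (indices mod n). Compute each cross term:
  (2)(5) − (2)(2) = 6
  (2)(3) − (-2)(5) = 16
  (-2)(-3) − (-6)(3) = 24
  (-6)(-5) − (4)(-3) = 42
  (4)(2) − (2)(-5) = 18
Sum = 106, so (signed) Area = 106/2 = 53, |Area| = 53.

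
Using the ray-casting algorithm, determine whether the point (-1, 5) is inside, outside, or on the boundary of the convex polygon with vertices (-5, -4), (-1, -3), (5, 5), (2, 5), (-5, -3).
The point (-1, 5) lies strictly outside the polygon

Cast a horizontal ray to the right from the query point and count how many polygon edges it crosses (each edge strictly once or zero times, handled with the usual half-open convention). 
Parity of crossings → even ⇒ outside.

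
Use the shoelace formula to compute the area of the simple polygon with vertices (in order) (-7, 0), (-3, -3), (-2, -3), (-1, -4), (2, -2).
Area = 25/2

Shoelace formula: Area = (1/2) |Σ_i (x_i · y_{i+1} − x_{i+1} · y_i)| (indices mod n). Compute each cross term:
  (-7)(-3) − (-3)(0) = 21
  (-3)(-3) − (-2)(-3) = 3
  (-2)(-4) − (-1)(-3) = 5
  (-1)(-2) − (2)(-4) = 10
  (2)(0) − (-7)(-2) = -14
Sum = 25, so (signed) Area = 25/2 = 25/2, |Area| = 25/2.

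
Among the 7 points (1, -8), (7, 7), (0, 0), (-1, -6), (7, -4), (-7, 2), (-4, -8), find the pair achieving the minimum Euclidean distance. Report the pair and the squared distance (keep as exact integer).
Pair = ((1, -8), (-1, -6)); squared distance = 8

Compute all C(7, 2) = 21 pairwise squared distances (x_i − x_j)² + (y_i − y_j)². The minimum is 8, attained by the pair ((1, -8), (-1, -6)).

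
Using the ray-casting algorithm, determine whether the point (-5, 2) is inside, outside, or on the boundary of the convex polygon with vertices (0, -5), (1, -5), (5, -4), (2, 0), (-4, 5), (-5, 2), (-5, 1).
The point (-5, 2) lies on the polygon boundary

Boundary check: the query satisfies the collinearity and bounding-box conditions for some polygon edge, so it lies exactly on the boundary.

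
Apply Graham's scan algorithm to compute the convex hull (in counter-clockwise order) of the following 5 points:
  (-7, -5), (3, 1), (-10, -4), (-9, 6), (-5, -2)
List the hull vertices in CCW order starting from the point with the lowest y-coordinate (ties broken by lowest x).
Hull (CCW) = [(-7, -5), (3, 1), (-9, 6), (-10, -4)]

Graham scan procedure:
  1. Find the pivot p₀ = point with lowest y (tie → lowest x): (-7, -5).
  2. Sort the remaining points by polar angle around p₀.
  3. Walk through sorted points, maintaining a stack; pop the top while the last three entries make a non-left turn (cross product ≤ 0).
  4. Final stack is the convex hull in CCW order: (-7, -5), (3, 1), (-9, 6), (-10, -4).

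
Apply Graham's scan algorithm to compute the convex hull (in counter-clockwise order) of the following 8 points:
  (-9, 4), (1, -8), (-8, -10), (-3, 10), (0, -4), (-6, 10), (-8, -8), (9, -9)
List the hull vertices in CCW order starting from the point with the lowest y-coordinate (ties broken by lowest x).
Hull (CCW) = [(-8, -10), (9, -9), (-3, 10), (-6, 10), (-9, 4)]

Graham scan procedure:
  1. Find the pivot p₀ = point with lowest y (tie → lowest x): (-8, -10).
  2. Sort the remaining points by polar angle around p₀.
  3. Walk through sorted points, maintaining a stack; pop the top while the last three entries make a non-left turn (cross product ≤ 0).
  4. Final stack is the convex hull in CCW order: (-8, -10), (9, -9), (-3, 10), (-6, 10), (-9, 4).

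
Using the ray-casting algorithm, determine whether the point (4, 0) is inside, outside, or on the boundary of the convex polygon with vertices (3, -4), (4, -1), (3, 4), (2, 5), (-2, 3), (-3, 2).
The point (4, 0) lies strictly outside the polygon

Cast a horizontal ray to the right from the query point and count how many polygon edges it crosses (each edge strictly once or zero times, handled with the usual half-open convention). 
Parity of crossings → even ⇒ outside.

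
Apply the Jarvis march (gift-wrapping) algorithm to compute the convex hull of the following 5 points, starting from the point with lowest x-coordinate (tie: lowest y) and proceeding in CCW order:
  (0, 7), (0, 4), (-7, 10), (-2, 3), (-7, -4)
Hull (CCW) = [(-7, -4), (0, 4), (0, 7), (-7, 10)]

Jarvis march: at each step, from the current hull vertex p, select the next vertex q as the point such that every other point lies strictly to the left of (or on) the directed line p → q. (Equivalently: for every other point r, the cross product (q − p) × (r − p) ≥ 0.)
Starting point (lowest x, tie lowest y): (-7, -4). Wrap until returning to start. Resulting hull: (-7, -4), (0, 4), (0, 7), (-7, 10).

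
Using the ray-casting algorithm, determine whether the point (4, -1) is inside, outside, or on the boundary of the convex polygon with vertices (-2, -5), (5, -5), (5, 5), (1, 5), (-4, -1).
The point (4, -1) lies strictly inside the polygon

Cast a horizontal ray to the right from the query point and count how many polygon edges it crosses (each edge strictly once or zero times, handled with the usual half-open convention). 
Parity of crossings → odd ⇒ inside.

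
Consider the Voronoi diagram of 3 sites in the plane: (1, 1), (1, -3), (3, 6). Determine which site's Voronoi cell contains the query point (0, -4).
Nearest site = (1, -3)

The Voronoi cell of site s contains exactly those query points closer to s than to any other site. Compute squared distances from q = (0, -4) to each site:
  (1 − 0)² + (-3 − -4)² = 2
  (1 − 0)² + (1 − -4)² = 26
  (3 − 0)² + (6 − -4)² = 109
Minimum is attained by (1, -3), so q lies in its Voronoi cell.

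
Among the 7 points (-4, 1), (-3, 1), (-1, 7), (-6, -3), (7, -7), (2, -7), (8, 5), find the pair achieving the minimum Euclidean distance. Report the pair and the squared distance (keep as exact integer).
Pair = ((-4, 1), (-3, 1)); squared distance = 1

Compute all C(7, 2) = 21 pairwise squared distances (x_i − x_j)² + (y_i − y_j)². The minimum is 1, attained by the pair ((-4, 1), (-3, 1)).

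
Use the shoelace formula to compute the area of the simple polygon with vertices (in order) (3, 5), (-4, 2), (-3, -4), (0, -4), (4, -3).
Area = 105/2

Shoelace formula: Area = (1/2) |Σ_i (x_i · y_{i+1} − x_{i+1} · y_i)| (indices mod n). Compute each cross term:
  (3)(2) − (-4)(5) = 26
  (-4)(-4) − (-3)(2) = 22
  (-3)(-4) − (0)(-4) = 12
  (0)(-3) − (4)(-4) = 16
  (4)(5) − (3)(-3) = 29
Sum = 105, so (signed) Area = 105/2 = 105/2, |Area| = 105/2.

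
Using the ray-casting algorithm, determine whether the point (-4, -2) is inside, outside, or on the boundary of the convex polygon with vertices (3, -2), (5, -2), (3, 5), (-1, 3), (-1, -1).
The point (-4, -2) lies strictly outside the polygon

Cast a horizontal ray to the right from the query point and count how many polygon edges it crosses (each edge strictly once or zero times, handled with the usual half-open convention). 
Parity of crossings → even ⇒ outside.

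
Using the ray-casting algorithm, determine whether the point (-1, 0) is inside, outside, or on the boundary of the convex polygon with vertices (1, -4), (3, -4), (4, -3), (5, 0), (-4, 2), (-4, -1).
The point (-1, 0) lies strictly inside the polygon

Cast a horizontal ray to the right from the query point and count how many polygon edges it crosses (each edge strictly once or zero times, handled with the usual half-open convention). 
Parity of crossings → odd ⇒ inside.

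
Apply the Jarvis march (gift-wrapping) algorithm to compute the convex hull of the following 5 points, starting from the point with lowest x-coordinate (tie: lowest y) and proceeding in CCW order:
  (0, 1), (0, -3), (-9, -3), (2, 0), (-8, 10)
Hull (CCW) = [(-9, -3), (0, -3), (2, 0), (-8, 10)]

Jarvis march: at each step, from the current hull vertex p, select the next vertex q as the point such that every other point lies strictly to the left of (or on) the directed line p → q. (Equivalently: for every other point r, the cross product (q − p) × (r − p) ≥ 0.)
Starting point (lowest x, tie lowest y): (-9, -3). Wrap until returning to start. Resulting hull: (-9, -3), (0, -3), (2, 0), (-8, 10).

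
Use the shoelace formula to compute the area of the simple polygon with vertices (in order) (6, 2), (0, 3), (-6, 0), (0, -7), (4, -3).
Area = 66

Shoelace formula: Area = (1/2) |Σ_i (x_i · y_{i+1} − x_{i+1} · y_i)| (indices mod n). Compute each cross term:
  (6)(3) − (0)(2) = 18
  (0)(0) − (-6)(3) = 18
  (-6)(-7) − (0)(0) = 42
  (0)(-3) − (4)(-7) = 28
  (4)(2) − (6)(-3) = 26
Sum = 132, so (signed) Area = 132/2 = 66, |Area| = 66.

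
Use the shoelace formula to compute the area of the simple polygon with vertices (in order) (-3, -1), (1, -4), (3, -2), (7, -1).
Area = 12

Shoelace formula: Area = (1/2) |Σ_i (x_i · y_{i+1} − x_{i+1} · y_i)| (indices mod n). Compute each cross term:
  (-3)(-4) − (1)(-1) = 13
  (1)(-2) − (3)(-4) = 10
  (3)(-1) − (7)(-2) = 11
  (7)(-1) − (-3)(-1) = -10
Sum = 24, so (signed) Area = 24/2 = 12, |Area| = 12.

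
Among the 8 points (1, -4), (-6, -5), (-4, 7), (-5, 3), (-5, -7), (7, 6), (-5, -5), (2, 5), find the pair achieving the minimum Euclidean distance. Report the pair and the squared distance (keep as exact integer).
Pair = ((-6, -5), (-5, -5)); squared distance = 1

Compute all C(8, 2) = 28 pairwise squared distances (x_i − x_j)² + (y_i − y_j)². The minimum is 1, attained by the pair ((-6, -5), (-5, -5)).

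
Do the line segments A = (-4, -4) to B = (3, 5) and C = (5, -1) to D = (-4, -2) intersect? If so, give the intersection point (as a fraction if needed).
Yes; intersection at (-85/37, -67/37) (t = 9/37 on AB, s = 30/37 on CD)

Parametrize AB as A + t(B − A) = (-4 + 7 t, -4 + 9 t) and CD as C + s(D − C) = (5 + -9 s, -1 + -1 s). Solve the linear system for (t, s). Determinant = -74 ≠ 0, so a unique intersection of the containing lines exists. Solution: t = 9/37, s = 30/37 — both in [0, 1], so the segments cross. Intersection point: (-85/37, -67/37).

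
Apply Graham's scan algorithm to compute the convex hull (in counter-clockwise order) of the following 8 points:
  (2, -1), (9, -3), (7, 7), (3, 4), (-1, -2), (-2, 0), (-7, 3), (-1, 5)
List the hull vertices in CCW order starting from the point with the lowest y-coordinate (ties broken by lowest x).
Hull (CCW) = [(9, -3), (7, 7), (-1, 5), (-7, 3), (-1, -2)]

Graham scan procedure:
  1. Find the pivot p₀ = point with lowest y (tie → lowest x): (9, -3).
  2. Sort the remaining points by polar angle around p₀.
  3. Walk through sorted points, maintaining a stack; pop the top while the last three entries make a non-left turn (cross product ≤ 0).
  4. Final stack is the convex hull in CCW order: (9, -3), (7, 7), (-1, 5), (-7, 3), (-1, -2).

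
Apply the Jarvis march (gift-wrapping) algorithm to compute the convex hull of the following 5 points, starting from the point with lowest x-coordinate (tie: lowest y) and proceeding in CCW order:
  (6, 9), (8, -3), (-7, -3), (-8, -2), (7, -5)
Hull (CCW) = [(-8, -2), (-7, -3), (7, -5), (8, -3), (6, 9)]

Jarvis march: at each step, from the current hull vertex p, select the next vertex q as the point such that every other point lies strictly to the left of (or on) the directed line p → q. (Equivalently: for every other point r, the cross product (q − p) × (r − p) ≥ 0.)
Starting point (lowest x, tie lowest y): (-8, -2). Wrap until returning to start. Resulting hull: (-8, -2), (-7, -3), (7, -5), (8, -3), (6, 9).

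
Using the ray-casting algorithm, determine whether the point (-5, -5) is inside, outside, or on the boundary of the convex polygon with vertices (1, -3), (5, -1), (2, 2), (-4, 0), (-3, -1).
The point (-5, -5) lies strictly outside the polygon

Cast a horizontal ray to the right from the query point and count how many polygon edges it crosses (each edge strictly once or zero times, handled with the usual half-open convention). 
Parity of crossings → even ⇒ outside.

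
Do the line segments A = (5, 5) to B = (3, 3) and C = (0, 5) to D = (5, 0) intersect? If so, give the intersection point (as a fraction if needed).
No (intersection of containing lines falls outside at least one segment)

Parametrize and solve: t = 5/4, s = 1/2. At least one of these is outside [0, 1], so the segments do not intersect.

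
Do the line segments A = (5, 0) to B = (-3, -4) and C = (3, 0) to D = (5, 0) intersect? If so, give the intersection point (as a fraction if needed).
Yes; intersection at (5, 0) (t = 0 on AB, s = 1 on CD)

Parametrize AB as A + t(B − A) = (5 + -8 t, 0 + -4 t) and CD as C + s(D − C) = (3 + 2 s, 0 + 0 s). Solve the linear system for (t, s). Determinant = -8 ≠ 0, so a unique intersection of the containing lines exists. Solution: t = 0, s = 1 — both in [0, 1], so the segments cross. Intersection point: (5, 0).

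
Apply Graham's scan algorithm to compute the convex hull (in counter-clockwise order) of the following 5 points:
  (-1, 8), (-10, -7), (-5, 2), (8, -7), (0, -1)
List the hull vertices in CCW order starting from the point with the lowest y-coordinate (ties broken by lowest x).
Hull (CCW) = [(-10, -7), (8, -7), (-1, 8), (-5, 2)]

Graham scan procedure:
  1. Find the pivot p₀ = point with lowest y (tie → lowest x): (-10, -7).
  2. Sort the remaining points by polar angle around p₀.
  3. Walk through sorted points, maintaining a stack; pop the top while the last three entries make a non-left turn (cross product ≤ 0).
  4. Final stack is the convex hull in CCW order: (-10, -7), (8, -7), (-1, 8), (-5, 2).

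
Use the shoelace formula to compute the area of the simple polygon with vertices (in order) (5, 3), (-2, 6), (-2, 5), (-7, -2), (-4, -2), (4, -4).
Area = 139/2

Shoelace formula: Area = (1/2) |Σ_i (x_i · y_{i+1} − x_{i+1} · y_i)| (indices mod n). Compute each cross term:
  (5)(6) − (-2)(3) = 36
  (-2)(5) − (-2)(6) = 2
  (-2)(-2) − (-7)(5) = 39
  (-7)(-2) − (-4)(-2) = 6
  (-4)(-4) − (4)(-2) = 24
  (4)(3) − (5)(-4) = 32
Sum = 139, so (signed) Area = 139/2 = 139/2, |Area| = 139/2.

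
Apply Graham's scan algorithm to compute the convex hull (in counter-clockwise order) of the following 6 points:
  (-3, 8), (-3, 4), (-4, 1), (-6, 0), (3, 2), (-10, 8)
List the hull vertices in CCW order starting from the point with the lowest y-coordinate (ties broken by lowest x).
Hull (CCW) = [(-6, 0), (3, 2), (-3, 8), (-10, 8)]

Graham scan procedure:
  1. Find the pivot p₀ = point with lowest y (tie → lowest x): (-6, 0).
  2. Sort the remaining points by polar angle around p₀.
  3. Walk through sorted points, maintaining a stack; pop the top while the last three entries make a non-left turn (cross product ≤ 0).
  4. Final stack is the convex hull in CCW order: (-6, 0), (3, 2), (-3, 8), (-10, 8).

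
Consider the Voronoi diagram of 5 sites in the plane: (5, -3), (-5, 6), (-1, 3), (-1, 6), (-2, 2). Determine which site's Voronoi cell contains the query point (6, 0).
Nearest site = (5, -3)

The Voronoi cell of site s contains exactly those query points closer to s than to any other site. Compute squared distances from q = (6, 0) to each site:
  (5 − 6)² + (-3 − 0)² = 10
  (-1 − 6)² + (3 − 0)² = 58
  (-2 − 6)² + (2 − 0)² = 68
  (-1 − 6)² + (6 − 0)² = 85
  (-5 − 6)² + (6 − 0)² = 157
Minimum is attained by (5, -3), so q lies in its Voronoi cell.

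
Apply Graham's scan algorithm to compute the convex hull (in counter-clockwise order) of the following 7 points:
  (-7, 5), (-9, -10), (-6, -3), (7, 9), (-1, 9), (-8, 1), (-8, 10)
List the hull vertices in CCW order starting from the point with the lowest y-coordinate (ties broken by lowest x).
Hull (CCW) = [(-9, -10), (7, 9), (-8, 10)]

Graham scan procedure:
  1. Find the pivot p₀ = point with lowest y (tie → lowest x): (-9, -10).
  2. Sort the remaining points by polar angle around p₀.
  3. Walk through sorted points, maintaining a stack; pop the top while the last three entries make a non-left turn (cross product ≤ 0).
  4. Final stack is the convex hull in CCW order: (-9, -10), (7, 9), (-8, 10).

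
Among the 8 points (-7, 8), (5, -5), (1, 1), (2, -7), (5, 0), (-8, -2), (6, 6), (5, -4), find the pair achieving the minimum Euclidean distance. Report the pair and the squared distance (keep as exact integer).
Pair = ((5, -5), (5, -4)); squared distance = 1

Compute all C(8, 2) = 28 pairwise squared distances (x_i − x_j)² + (y_i − y_j)². The minimum is 1, attained by the pair ((5, -5), (5, -4)).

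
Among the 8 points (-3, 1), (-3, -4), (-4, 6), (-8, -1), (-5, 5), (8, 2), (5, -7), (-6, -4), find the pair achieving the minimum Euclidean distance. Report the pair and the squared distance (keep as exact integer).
Pair = ((-4, 6), (-5, 5)); squared distance = 2

Compute all C(8, 2) = 28 pairwise squared distances (x_i − x_j)² + (y_i − y_j)². The minimum is 2, attained by the pair ((-4, 6), (-5, 5)).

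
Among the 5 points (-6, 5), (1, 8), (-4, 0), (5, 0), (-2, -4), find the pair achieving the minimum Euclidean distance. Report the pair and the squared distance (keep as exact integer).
Pair = ((-4, 0), (-2, -4)); squared distance = 20

Compute all C(5, 2) = 10 pairwise squared distances (x_i − x_j)² + (y_i − y_j)². The minimum is 20, attained by the pair ((-4, 0), (-2, -4)).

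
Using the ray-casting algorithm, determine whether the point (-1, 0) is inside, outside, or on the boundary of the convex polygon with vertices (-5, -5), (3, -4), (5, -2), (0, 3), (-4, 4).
The point (-1, 0) lies strictly inside the polygon

Cast a horizontal ray to the right from the query point and count how many polygon edges it crosses (each edge strictly once or zero times, handled with the usual half-open convention). 
Parity of crossings → odd ⇒ inside.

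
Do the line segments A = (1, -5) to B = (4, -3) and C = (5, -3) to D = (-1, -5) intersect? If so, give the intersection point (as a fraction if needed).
Yes; intersection at (3, -11/3) (t = 2/3 on AB, s = 1/3 on CD)

Parametrize AB as A + t(B − A) = (1 + 3 t, -5 + 2 t) and CD as C + s(D − C) = (5 + -6 s, -3 + -2 s). Solve the linear system for (t, s). Determinant = -6 ≠ 0, so a unique intersection of the containing lines exists. Solution: t = 2/3, s = 1/3 — both in [0, 1], so the segments cross. Intersection point: (3, -11/3).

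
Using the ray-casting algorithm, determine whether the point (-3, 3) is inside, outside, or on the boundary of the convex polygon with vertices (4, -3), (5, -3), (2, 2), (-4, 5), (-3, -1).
The point (-3, 3) lies strictly inside the polygon

Cast a horizontal ray to the right from the query point and count how many polygon edges it crosses (each edge strictly once or zero times, handled with the usual half-open convention). 
Parity of crossings → odd ⇒ inside.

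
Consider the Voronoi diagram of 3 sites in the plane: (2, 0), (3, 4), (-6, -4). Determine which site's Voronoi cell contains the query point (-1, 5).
Nearest site = (3, 4)

The Voronoi cell of site s contains exactly those query points closer to s than to any other site. Compute squared distances from q = (-1, 5) to each site:
  (3 − -1)² + (4 − 5)² = 17
  (2 − -1)² + (0 − 5)² = 34
  (-6 − -1)² + (-4 − 5)² = 106
Minimum is attained by (3, 4), so q lies in its Voronoi cell.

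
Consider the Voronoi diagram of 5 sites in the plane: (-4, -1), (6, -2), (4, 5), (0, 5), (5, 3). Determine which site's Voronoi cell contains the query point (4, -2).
Nearest site = (6, -2)

The Voronoi cell of site s contains exactly those query points closer to s than to any other site. Compute squared distances from q = (4, -2) to each site:
  (6 − 4)² + (-2 − -2)² = 4
  (5 − 4)² + (3 − -2)² = 26
  (4 − 4)² + (5 − -2)² = 49
  (-4 − 4)² + (-1 − -2)² = 65
  (0 − 4)² + (5 − -2)² = 65
Minimum is attained by (6, -2), so q lies in its Voronoi cell.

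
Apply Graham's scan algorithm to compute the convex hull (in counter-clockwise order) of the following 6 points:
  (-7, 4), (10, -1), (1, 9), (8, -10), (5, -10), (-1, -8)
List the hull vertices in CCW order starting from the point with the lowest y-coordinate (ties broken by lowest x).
Hull (CCW) = [(5, -10), (8, -10), (10, -1), (1, 9), (-7, 4), (-1, -8)]

Graham scan procedure:
  1. Find the pivot p₀ = point with lowest y (tie → lowest x): (5, -10).
  2. Sort the remaining points by polar angle around p₀.
  3. Walk through sorted points, maintaining a stack; pop the top while the last three entries make a non-left turn (cross product ≤ 0).
  4. Final stack is the convex hull in CCW order: (5, -10), (8, -10), (10, -1), (1, 9), (-7, 4), (-1, -8).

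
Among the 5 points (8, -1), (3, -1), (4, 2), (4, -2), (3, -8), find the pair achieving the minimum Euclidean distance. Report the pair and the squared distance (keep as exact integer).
Pair = ((3, -1), (4, -2)); squared distance = 2

Compute all C(5, 2) = 10 pairwise squared distances (x_i − x_j)² + (y_i − y_j)². The minimum is 2, attained by the pair ((3, -1), (4, -2)).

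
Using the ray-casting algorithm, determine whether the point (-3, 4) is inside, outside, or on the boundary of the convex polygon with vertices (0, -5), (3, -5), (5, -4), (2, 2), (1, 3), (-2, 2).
The point (-3, 4) lies strictly outside the polygon

Cast a horizontal ray to the right from the query point and count how many polygon edges it crosses (each edge strictly once or zero times, handled with the usual half-open convention). 
Parity of crossings → even ⇒ outside.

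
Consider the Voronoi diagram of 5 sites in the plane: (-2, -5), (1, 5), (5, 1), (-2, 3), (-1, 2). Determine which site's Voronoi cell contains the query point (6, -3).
Nearest site = (5, 1)

The Voronoi cell of site s contains exactly those query points closer to s than to any other site. Compute squared distances from q = (6, -3) to each site:
  (5 − 6)² + (1 − -3)² = 17
  (-2 − 6)² + (-5 − -3)² = 68
  (-1 − 6)² + (2 − -3)² = 74
  (1 − 6)² + (5 − -3)² = 89
  (-2 − 6)² + (3 − -3)² = 100
Minimum is attained by (5, 1), so q lies in its Voronoi cell.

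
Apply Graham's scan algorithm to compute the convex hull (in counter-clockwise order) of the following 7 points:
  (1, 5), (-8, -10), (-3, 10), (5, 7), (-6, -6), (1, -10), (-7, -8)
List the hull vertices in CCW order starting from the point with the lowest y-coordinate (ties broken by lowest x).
Hull (CCW) = [(-8, -10), (1, -10), (5, 7), (-3, 10)]

Graham scan procedure:
  1. Find the pivot p₀ = point with lowest y (tie → lowest x): (-8, -10).
  2. Sort the remaining points by polar angle around p₀.
  3. Walk through sorted points, maintaining a stack; pop the top while the last three entries make a non-left turn (cross product ≤ 0).
  4. Final stack is the convex hull in CCW order: (-8, -10), (1, -10), (5, 7), (-3, 10).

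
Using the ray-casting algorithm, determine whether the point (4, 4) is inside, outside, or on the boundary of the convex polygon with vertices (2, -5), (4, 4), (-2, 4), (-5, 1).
The point (4, 4) lies on the polygon boundary

Boundary check: the query satisfies the collinearity and bounding-box conditions for some polygon edge, so it lies exactly on the boundary.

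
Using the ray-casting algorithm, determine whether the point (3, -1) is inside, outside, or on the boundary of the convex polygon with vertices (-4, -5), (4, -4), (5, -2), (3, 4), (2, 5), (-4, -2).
The point (3, -1) lies strictly inside the polygon

Cast a horizontal ray to the right from the query point and count how many polygon edges it crosses (each edge strictly once or zero times, handled with the usual half-open convention). 
Parity of crossings → odd ⇒ inside.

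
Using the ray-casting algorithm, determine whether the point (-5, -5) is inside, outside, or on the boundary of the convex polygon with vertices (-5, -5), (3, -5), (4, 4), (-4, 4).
The point (-5, -5) lies on the polygon boundary

Boundary check: the query satisfies the collinearity and bounding-box conditions for some polygon edge, so it lies exactly on the boundary.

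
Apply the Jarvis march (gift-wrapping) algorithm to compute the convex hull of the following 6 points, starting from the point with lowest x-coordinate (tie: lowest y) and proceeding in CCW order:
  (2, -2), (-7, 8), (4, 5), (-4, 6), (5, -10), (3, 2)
Hull (CCW) = [(-7, 8), (5, -10), (4, 5)]

Jarvis march: at each step, from the current hull vertex p, select the next vertex q as the point such that every other point lies strictly to the left of (or on) the directed line p → q. (Equivalently: for every other point r, the cross product (q − p) × (r − p) ≥ 0.)
Starting point (lowest x, tie lowest y): (-7, 8). Wrap until returning to start. Resulting hull: (-7, 8), (5, -10), (4, 5).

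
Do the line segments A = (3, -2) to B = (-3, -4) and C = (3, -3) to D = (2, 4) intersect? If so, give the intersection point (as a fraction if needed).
Yes; intersection at (63/22, -45/22) (t = 1/44 on AB, s = 3/22 on CD)

Parametrize AB as A + t(B − A) = (3 + -6 t, -2 + -2 t) and CD as C + s(D − C) = (3 + -1 s, -3 + 7 s). Solve the linear system for (t, s). Determinant = 44 ≠ 0, so a unique intersection of the containing lines exists. Solution: t = 1/44, s = 3/22 — both in [0, 1], so the segments cross. Intersection point: (63/22, -45/22).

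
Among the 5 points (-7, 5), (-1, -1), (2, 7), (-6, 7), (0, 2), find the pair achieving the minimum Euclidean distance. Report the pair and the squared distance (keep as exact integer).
Pair = ((-7, 5), (-6, 7)); squared distance = 5

Compute all C(5, 2) = 10 pairwise squared distances (x_i − x_j)² + (y_i − y_j)². The minimum is 5, attained by the pair ((-7, 5), (-6, 7)).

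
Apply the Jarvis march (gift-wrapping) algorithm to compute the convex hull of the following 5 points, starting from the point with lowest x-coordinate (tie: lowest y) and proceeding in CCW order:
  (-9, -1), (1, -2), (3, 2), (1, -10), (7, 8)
Hull (CCW) = [(-9, -1), (1, -10), (7, 8)]

Jarvis march: at each step, from the current hull vertex p, select the next vertex q as the point such that every other point lies strictly to the left of (or on) the directed line p → q. (Equivalently: for every other point r, the cross product (q − p) × (r − p) ≥ 0.)
Starting point (lowest x, tie lowest y): (-9, -1). Wrap until returning to start. Resulting hull: (-9, -1), (1, -10), (7, 8).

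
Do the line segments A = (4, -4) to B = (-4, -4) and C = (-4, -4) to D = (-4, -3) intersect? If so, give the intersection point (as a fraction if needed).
Yes; intersection at (-4, -4) (t = 1 on AB, s = 0 on CD)

Parametrize AB as A + t(B − A) = (4 + -8 t, -4 + 0 t) and CD as C + s(D − C) = (-4 + 0 s, -4 + 1 s). Solve the linear system for (t, s). Determinant = 8 ≠ 0, so a unique intersection of the containing lines exists. Solution: t = 1, s = 0 — both in [0, 1], so the segments cross. Intersection point: (-4, -4).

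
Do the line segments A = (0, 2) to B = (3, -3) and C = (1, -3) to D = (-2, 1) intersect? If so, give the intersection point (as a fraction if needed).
No (intersection of containing lines falls outside at least one segment)

Parametrize and solve: t = 11/3, s = -10/3. At least one of these is outside [0, 1], so the segments do not intersect.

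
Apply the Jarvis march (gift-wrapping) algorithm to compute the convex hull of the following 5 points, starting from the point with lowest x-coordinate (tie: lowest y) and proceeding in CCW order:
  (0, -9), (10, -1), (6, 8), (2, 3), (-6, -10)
Hull (CCW) = [(-6, -10), (0, -9), (10, -1), (6, 8), (2, 3)]

Jarvis march: at each step, from the current hull vertex p, select the next vertex q as the point such that every other point lies strictly to the left of (or on) the directed line p → q. (Equivalently: for every other point r, the cross product (q − p) × (r − p) ≥ 0.)
Starting point (lowest x, tie lowest y): (-6, -10). Wrap until returning to start. Resulting hull: (-6, -10), (0, -9), (10, -1), (6, 8), (2, 3).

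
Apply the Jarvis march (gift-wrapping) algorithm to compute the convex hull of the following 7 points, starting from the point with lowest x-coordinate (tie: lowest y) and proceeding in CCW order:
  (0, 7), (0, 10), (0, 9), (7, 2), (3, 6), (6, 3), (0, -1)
Hull (CCW) = [(0, -1), (7, 2), (0, 10)]

Jarvis march: at each step, from the current hull vertex p, select the next vertex q as the point such that every other point lies strictly to the left of (or on) the directed line p → q. (Equivalently: for every other point r, the cross product (q − p) × (r − p) ≥ 0.)
Starting point (lowest x, tie lowest y): (0, -1). Wrap until returning to start. Resulting hull: (0, -1), (7, 2), (0, 10).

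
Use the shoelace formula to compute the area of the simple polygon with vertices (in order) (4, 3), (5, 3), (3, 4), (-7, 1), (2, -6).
Area = 109/2

Shoelace formula: Area = (1/2) |Σ_i (x_i · y_{i+1} − x_{i+1} · y_i)| (indices mod n). Compute each cross term:
  (4)(3) − (5)(3) = -3
  (5)(4) − (3)(3) = 11
  (3)(1) − (-7)(4) = 31
  (-7)(-6) − (2)(1) = 40
  (2)(3) − (4)(-6) = 30
Sum = 109, so (signed) Area = 109/2 = 109/2, |Area| = 109/2.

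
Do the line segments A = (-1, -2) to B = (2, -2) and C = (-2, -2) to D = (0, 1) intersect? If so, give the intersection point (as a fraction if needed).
No (intersection of containing lines falls outside at least one segment)

Parametrize and solve: t = -1/3, s = 0. At least one of these is outside [0, 1], so the segments do not intersect.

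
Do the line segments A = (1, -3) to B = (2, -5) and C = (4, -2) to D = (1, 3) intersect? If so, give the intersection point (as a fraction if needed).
No (intersection of containing lines falls outside at least one segment)

Parametrize and solve: t = -18, s = 7. At least one of these is outside [0, 1], so the segments do not intersect.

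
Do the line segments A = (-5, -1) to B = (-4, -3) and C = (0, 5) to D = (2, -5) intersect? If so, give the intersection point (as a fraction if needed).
No (intersection of containing lines falls outside at least one segment)

Parametrize and solve: t = 31/3, s = 8/3. At least one of these is outside [0, 1], so the segments do not intersect.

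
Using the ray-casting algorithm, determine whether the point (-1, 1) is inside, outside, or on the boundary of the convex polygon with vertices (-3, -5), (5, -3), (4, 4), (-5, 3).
The point (-1, 1) lies strictly inside the polygon

Cast a horizontal ray to the right from the query point and count how many polygon edges it crosses (each edge strictly once or zero times, handled with the usual half-open convention). 
Parity of crossings → odd ⇒ inside.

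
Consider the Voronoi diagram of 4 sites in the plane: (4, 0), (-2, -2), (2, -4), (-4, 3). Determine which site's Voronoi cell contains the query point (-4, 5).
Nearest site = (-4, 3)

The Voronoi cell of site s contains exactly those query points closer to s than to any other site. Compute squared distances from q = (-4, 5) to each site:
  (-4 − -4)² + (3 − 5)² = 4
  (-2 − -4)² + (-2 − 5)² = 53
  (4 − -4)² + (0 − 5)² = 89
  (2 − -4)² + (-4 − 5)² = 117
Minimum is attained by (-4, 3), so q lies in its Voronoi cell.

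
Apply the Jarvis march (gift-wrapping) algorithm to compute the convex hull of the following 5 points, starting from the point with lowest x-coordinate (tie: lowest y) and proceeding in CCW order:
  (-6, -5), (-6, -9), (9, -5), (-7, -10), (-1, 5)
Hull (CCW) = [(-7, -10), (9, -5), (-1, 5), (-6, -5)]

Jarvis march: at each step, from the current hull vertex p, select the next vertex q as the point such that every other point lies strictly to the left of (or on) the directed line p → q. (Equivalently: for every other point r, the cross product (q − p) × (r − p) ≥ 0.)
Starting point (lowest x, tie lowest y): (-7, -10). Wrap until returning to start. Resulting hull: (-7, -10), (9, -5), (-1, 5), (-6, -5).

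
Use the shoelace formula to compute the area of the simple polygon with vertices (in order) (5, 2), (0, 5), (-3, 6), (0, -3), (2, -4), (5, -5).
Area = 50

Shoelace formula: Area = (1/2) |Σ_i (x_i · y_{i+1} − x_{i+1} · y_i)| (indices mod n). Compute each cross term:
  (5)(5) − (0)(2) = 25
  (0)(6) − (-3)(5) = 15
  (-3)(-3) − (0)(6) = 9
  (0)(-4) − (2)(-3) = 6
  (2)(-5) − (5)(-4) = 10
  (5)(2) − (5)(-5) = 35
Sum = 100, so (signed) Area = 100/2 = 50, |Area| = 50.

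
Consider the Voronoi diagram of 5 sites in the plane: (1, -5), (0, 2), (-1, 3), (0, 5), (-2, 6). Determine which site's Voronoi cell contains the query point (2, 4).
Nearest site = (0, 5)

The Voronoi cell of site s contains exactly those query points closer to s than to any other site. Compute squared distances from q = (2, 4) to each site:
  (0 − 2)² + (5 − 4)² = 5
  (0 − 2)² + (2 − 4)² = 8
  (-1 − 2)² + (3 − 4)² = 10
  (-2 − 2)² + (6 − 4)² = 20
  (1 − 2)² + (-5 − 4)² = 82
Minimum is attained by (0, 5), so q lies in its Voronoi cell.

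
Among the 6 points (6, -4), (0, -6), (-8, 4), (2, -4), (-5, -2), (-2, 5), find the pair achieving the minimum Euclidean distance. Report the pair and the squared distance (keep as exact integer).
Pair = ((0, -6), (2, -4)); squared distance = 8

Compute all C(6, 2) = 15 pairwise squared distances (x_i − x_j)² + (y_i − y_j)². The minimum is 8, attained by the pair ((0, -6), (2, -4)).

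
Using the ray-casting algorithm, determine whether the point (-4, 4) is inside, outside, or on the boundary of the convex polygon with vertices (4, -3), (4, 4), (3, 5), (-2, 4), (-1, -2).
The point (-4, 4) lies strictly outside the polygon

Cast a horizontal ray to the right from the query point and count how many polygon edges it crosses (each edge strictly once or zero times, handled with the usual half-open convention). 
Parity of crossings → even ⇒ outside.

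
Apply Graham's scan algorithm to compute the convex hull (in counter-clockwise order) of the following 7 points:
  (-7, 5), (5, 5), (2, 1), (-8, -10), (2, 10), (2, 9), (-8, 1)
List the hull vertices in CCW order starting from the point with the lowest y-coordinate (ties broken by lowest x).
Hull (CCW) = [(-8, -10), (2, 1), (5, 5), (2, 10), (-7, 5), (-8, 1)]

Graham scan procedure:
  1. Find the pivot p₀ = point with lowest y (tie → lowest x): (-8, -10).
  2. Sort the remaining points by polar angle around p₀.
  3. Walk through sorted points, maintaining a stack; pop the top while the last three entries make a non-left turn (cross product ≤ 0).
  4. Final stack is the convex hull in CCW order: (-8, -10), (2, 1), (5, 5), (2, 10), (-7, 5), (-8, 1).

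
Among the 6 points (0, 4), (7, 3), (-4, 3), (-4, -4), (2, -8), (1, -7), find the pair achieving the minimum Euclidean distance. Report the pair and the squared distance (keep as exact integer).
Pair = ((2, -8), (1, -7)); squared distance = 2

Compute all C(6, 2) = 15 pairwise squared distances (x_i − x_j)² + (y_i − y_j)². The minimum is 2, attained by the pair ((2, -8), (1, -7)).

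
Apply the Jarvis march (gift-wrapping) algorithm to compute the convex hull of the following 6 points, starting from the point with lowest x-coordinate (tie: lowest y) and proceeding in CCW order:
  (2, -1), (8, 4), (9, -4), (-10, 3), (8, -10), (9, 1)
Hull (CCW) = [(-10, 3), (8, -10), (9, -4), (9, 1), (8, 4)]

Jarvis march: at each step, from the current hull vertex p, select the next vertex q as the point such that every other point lies strictly to the left of (or on) the directed line p → q. (Equivalently: for every other point r, the cross product (q − p) × (r − p) ≥ 0.)
Starting point (lowest x, tie lowest y): (-10, 3). Wrap until returning to start. Resulting hull: (-10, 3), (8, -10), (9, -4), (9, 1), (8, 4).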